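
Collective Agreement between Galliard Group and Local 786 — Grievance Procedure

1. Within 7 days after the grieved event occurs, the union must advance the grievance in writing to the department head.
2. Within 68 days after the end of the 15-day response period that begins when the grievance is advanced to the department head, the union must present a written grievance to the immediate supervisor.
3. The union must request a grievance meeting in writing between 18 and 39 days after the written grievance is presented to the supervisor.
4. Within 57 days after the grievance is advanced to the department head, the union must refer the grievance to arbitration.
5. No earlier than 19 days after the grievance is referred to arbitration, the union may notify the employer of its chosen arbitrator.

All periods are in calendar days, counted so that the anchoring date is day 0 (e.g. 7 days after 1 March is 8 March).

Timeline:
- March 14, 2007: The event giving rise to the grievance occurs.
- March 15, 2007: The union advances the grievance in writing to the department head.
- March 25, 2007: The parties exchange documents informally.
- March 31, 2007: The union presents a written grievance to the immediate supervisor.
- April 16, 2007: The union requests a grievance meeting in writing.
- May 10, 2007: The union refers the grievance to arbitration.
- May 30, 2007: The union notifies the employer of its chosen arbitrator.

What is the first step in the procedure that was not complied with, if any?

Step 1: 7 days after March 14, 2007 (when the grieved event occurs) is March 21, 2007; done March 15, 2007 — timely.
Step 2: 68 days after March 30, 2007 (end of the 15-day response period, which began when the grievance is advanced to the department head on March 15, 2007) is June 6, 2007; done March 31, 2007 — timely.
Step 3: the window is 18–39 days after March 31, 2007 (when the written grievance is presented to the supervisor), so April 18, 2007 through May 9, 2007; done April 16, 2007 — 2 days before the window opened.
That is the first point of non-compliance.

Step 3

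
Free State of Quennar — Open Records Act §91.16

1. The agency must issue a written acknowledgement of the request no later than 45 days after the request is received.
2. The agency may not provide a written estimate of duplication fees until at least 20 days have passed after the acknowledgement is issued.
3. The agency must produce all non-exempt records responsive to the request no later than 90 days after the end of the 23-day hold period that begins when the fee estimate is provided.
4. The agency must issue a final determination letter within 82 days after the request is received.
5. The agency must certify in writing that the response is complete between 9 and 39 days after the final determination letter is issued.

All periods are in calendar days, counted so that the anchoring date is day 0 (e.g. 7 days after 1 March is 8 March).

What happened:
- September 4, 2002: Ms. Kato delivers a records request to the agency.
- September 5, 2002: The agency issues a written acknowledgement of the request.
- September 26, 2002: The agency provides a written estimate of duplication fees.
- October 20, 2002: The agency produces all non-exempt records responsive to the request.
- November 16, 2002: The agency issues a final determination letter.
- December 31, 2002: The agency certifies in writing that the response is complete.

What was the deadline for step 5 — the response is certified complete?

December 25, 2002

Step 5 runs from November 16, 2002, when the final determination letter is issued. The window is 9–39 days after November 16, 2002; it closes on December 25, 2002.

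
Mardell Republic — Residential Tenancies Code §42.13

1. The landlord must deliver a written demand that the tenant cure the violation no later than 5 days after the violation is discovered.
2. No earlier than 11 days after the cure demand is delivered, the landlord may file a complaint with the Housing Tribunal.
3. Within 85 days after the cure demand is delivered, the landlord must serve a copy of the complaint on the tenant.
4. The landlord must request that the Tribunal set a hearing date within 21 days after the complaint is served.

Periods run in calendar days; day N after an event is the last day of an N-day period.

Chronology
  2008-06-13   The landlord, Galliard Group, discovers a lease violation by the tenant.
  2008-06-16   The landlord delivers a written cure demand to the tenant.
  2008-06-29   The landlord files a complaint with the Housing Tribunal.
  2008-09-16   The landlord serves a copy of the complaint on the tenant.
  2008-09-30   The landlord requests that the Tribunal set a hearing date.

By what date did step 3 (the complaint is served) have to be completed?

2008-09-09

Step 3 runs from 2008-06-16, when the cure demand is delivered. 85 days after 2008-06-16 is 2008-09-09.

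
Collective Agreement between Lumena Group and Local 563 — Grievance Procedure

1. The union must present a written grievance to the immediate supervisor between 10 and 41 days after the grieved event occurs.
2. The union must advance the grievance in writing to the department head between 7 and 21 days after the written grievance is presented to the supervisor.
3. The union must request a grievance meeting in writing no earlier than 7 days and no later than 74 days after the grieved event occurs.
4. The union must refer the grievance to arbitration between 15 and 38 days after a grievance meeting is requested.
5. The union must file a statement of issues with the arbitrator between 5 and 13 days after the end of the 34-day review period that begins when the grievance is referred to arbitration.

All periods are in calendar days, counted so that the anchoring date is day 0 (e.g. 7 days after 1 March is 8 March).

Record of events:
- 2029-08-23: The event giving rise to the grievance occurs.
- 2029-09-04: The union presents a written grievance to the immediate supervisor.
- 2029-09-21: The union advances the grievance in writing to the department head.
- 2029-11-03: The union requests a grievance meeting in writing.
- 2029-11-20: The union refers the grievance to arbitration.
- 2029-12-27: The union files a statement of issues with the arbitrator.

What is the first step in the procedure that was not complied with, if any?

Step 5

Step 1: the window is 10–41 days after 2029-08-23 (when the grieved event occurs), so 2029-09-02 through 2029-10-03; 2029-09-04 falls inside that range.
Step 2: the window is 7–21 days after 2029-09-04 (when the written grievance is presented to the supervisor), so 2029-09-11 through 2029-09-25; 2029-09-21 falls inside that range.
Step 3: the window is 7–74 days after 2029-08-23 (when the grieved event occurs), so 2029-08-30 through 2029-11-05; done 2029-11-03, which is between those dates.
Step 4: the window is 15–38 days after 2029-11-03 (when a grievance meeting is requested), so 2029-11-18 through 2029-12-11; done 2029-11-20 — within the window.
Step 5: the window is 5–13 days after 2029-12-24 (end of the 34-day review period, which began when the grievance is referred to arbitration on 2029-11-20), so 2029-12-29 through 2030-01-06; done 2029-12-27 — 2 days before the window opened.
Later steps need not be reached.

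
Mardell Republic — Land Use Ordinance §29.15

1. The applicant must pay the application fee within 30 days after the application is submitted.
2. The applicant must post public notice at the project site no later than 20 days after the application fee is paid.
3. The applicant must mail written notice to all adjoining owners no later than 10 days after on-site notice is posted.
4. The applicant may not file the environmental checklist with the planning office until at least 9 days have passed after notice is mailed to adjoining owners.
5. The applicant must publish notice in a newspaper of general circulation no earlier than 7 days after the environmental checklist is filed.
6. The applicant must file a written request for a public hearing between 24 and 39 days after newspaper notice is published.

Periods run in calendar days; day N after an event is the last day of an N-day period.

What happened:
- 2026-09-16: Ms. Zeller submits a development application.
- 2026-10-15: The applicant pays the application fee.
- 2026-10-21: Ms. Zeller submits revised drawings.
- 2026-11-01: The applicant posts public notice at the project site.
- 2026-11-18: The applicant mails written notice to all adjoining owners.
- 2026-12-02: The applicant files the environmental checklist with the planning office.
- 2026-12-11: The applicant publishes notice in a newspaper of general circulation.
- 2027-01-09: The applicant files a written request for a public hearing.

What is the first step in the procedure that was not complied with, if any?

Step 1 — counting 30 days from 2026-09-16 (when the application is submitted) gives a deadline of 2026-10-16; 2026-10-15 is within that limit.
Step 2 — counting 20 days from 2026-10-15 (when the application fee is paid) gives a deadline of 2026-11-04; done 2026-11-01 — timely.
Step 3 — counting 10 days from 2026-11-01 (when on-site notice is posted) gives a deadline of 2026-11-11; not done until 2026-11-18, 7 days after the deadline.
No need to go further; step 3 was not satisfied.

Step 3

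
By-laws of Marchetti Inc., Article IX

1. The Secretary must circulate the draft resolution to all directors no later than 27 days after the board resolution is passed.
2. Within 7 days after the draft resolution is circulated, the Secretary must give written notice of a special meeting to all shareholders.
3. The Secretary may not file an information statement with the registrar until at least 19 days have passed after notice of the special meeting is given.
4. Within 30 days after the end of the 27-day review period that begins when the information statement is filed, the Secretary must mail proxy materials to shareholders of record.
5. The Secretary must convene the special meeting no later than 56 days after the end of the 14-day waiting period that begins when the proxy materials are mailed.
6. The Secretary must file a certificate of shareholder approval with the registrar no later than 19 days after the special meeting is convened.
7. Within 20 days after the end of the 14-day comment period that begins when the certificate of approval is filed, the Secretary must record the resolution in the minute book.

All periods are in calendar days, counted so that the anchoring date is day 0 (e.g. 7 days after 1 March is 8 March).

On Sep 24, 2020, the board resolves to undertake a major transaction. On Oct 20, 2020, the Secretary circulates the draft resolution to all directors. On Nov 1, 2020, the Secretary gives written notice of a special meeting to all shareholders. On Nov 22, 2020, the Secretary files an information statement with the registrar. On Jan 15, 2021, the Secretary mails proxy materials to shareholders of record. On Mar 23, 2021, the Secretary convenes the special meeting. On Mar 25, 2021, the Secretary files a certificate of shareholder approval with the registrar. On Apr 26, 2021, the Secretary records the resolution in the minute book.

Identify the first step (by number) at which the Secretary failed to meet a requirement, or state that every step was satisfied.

Step 1 — counting 27 days from Sep 24, 2020 (when the board resolution is passed) gives a deadline of Oct 21, 2020; Oct 20, 2020 is within that limit.
Step 2 — counting 7 days from Oct 20, 2020 (when the draft resolution is circulated) gives a deadline of Oct 27, 2020; Nov 1, 2020 misses that deadline by 5 days.
That is the first point of non-compliance.

Step 2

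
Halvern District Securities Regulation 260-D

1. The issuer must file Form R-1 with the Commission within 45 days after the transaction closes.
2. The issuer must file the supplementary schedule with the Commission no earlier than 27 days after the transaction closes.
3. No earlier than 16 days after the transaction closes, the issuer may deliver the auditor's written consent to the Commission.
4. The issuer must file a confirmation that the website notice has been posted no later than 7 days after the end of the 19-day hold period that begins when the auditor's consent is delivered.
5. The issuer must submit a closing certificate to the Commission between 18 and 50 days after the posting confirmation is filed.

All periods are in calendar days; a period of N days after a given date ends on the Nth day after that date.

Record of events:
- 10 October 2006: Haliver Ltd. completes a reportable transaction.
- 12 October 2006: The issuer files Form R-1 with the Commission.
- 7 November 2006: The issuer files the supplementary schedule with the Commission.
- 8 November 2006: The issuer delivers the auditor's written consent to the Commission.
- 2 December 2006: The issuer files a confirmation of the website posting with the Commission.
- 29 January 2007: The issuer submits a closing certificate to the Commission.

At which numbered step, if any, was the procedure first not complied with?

(1) due by 10 October 2006 + 45 days = 24 November 2006; done 12 October 2006 — timely.
(2) permitted from 10 October 2006 + 27 days = 6 November 2006 onward; done 7 November 2006, after the minimum wait.
(3) permitted from 10 October 2006 + 16 days = 26 October 2006 onward; done 8 November 2006, after the minimum wait.
(4) due by 27 November 2006 + 7 days = 4 December 2006; 2 December 2006 is within that limit.
(5) the permitted window runs from 2 December 2006 + 18 = 20 December 2006 to 2 December 2006 + 50 = 21 January 2007; done 29 January 2007 — 8 days after the window closed.
No need to go further; step 5 was not satisfied.

Step 5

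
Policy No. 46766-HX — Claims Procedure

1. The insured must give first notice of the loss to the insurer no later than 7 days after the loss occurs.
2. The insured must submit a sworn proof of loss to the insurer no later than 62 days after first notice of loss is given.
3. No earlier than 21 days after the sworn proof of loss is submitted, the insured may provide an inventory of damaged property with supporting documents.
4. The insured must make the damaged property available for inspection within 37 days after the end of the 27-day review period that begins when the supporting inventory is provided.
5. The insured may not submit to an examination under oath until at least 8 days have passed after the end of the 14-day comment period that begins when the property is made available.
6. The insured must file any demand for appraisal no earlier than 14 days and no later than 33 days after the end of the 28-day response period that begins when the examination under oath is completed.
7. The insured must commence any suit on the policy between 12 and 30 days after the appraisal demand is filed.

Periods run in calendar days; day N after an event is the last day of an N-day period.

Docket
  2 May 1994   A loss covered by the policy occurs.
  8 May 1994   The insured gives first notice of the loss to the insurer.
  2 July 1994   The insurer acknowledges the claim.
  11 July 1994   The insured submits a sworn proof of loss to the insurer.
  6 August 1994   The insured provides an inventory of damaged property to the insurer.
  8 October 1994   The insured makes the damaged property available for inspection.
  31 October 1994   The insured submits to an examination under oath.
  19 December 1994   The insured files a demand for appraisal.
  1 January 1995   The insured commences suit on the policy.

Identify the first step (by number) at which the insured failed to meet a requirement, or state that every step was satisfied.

Step 2

Step 1 — counting 7 days from 2 May 1994 (when the loss occurs) gives a deadline of 9 May 1994; done 8 May 1994 — timely.
Step 2 — counting 62 days from 8 May 1994 (when first notice of loss is given) gives a deadline of 9 July 1994; not done until 11 July 1994, 2 days after the deadline.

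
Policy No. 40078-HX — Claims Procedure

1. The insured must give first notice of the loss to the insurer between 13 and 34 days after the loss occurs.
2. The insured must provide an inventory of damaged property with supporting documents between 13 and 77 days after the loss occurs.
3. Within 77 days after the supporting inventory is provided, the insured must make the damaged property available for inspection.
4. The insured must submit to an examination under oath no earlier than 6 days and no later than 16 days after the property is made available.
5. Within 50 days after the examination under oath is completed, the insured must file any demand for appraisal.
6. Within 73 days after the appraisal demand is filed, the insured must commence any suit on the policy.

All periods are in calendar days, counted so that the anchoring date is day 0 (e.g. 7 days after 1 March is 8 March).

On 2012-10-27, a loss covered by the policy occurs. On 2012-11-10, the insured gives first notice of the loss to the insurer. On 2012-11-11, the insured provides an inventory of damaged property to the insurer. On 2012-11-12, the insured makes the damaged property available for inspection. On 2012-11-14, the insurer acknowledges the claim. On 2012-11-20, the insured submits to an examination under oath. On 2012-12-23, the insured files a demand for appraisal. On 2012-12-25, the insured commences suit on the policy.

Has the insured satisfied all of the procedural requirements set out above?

Step 1 — 13 and 34 days from 2012-10-27 (when the loss occurs) are 2012-11-09 and 2012-11-30 respectively; 2012-11-10 falls inside that range.
Step 2 — 13 and 77 days from 2012-10-27 (when the loss occurs) are 2012-11-09 and 2013-01-12 respectively; 2012-11-11 falls inside that range.
Step 3 — counting 77 days from 2012-11-11 (when the supporting inventory is provided) gives a deadline of 2013-01-27; completed 2012-11-12, before the deadline.
Step 4 — 6 and 16 days from 2012-11-12 (when the property is made available) are 2012-11-18 and 2012-11-28 respectively; done 2012-11-20 — within the window.
Step 5 — counting 50 days from 2012-11-20 (when the examination under oath is completed) gives a deadline of 2013-01-09; 2012-12-23 is within that limit.
Step 6 — counting 73 days from 2012-12-23 (when the appraisal demand is filed) gives a deadline of 2013-03-06; done 2012-12-25 — timely.

Yes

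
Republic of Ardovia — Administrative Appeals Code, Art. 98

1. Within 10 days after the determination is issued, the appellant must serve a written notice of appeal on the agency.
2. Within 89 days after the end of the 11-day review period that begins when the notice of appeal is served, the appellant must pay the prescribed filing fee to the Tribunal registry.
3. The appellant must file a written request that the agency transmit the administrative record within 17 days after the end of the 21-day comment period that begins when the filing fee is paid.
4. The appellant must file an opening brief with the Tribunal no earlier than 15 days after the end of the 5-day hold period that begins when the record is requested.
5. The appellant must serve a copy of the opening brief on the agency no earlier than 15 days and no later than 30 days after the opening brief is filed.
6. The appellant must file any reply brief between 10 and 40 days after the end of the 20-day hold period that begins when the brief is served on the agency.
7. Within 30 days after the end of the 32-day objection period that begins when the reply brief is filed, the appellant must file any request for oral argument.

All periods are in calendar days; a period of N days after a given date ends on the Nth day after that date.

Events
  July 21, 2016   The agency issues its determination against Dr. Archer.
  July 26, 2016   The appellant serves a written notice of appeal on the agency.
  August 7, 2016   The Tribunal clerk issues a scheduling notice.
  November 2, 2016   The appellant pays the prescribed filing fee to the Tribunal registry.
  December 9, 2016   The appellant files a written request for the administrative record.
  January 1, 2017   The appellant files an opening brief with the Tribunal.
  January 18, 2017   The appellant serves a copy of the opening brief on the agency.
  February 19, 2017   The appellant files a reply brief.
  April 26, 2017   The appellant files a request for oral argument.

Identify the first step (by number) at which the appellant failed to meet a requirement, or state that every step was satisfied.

(1) due by July 21, 2016 + 10 days = July 31, 2016; done July 26, 2016 — timely.
(2) due by August 6, 2016 + 89 days = November 3, 2016; completed November 2, 2016, before the deadline.
(3) due by November 23, 2016 + 17 days = December 10, 2016; December 9, 2016 is within that limit.
(4) permitted from December 14, 2016 + 15 days = December 29, 2016 onward; January 1, 2017 is on or after that date.
(5) the permitted window runs from January 1, 2017 + 15 = January 16, 2017 to January 1, 2017 + 30 = January 31, 2017; January 18, 2017 falls inside that range.
(6) the permitted window runs from February 7, 2017 + 10 = February 17, 2017 to February 7, 2017 + 40 = March 19, 2017; done February 19, 2017 — within the window.
(7) due by March 23, 2017 + 30 days = April 22, 2017; done April 26, 2017 — 4 days late.
The analysis stops there.

Step 7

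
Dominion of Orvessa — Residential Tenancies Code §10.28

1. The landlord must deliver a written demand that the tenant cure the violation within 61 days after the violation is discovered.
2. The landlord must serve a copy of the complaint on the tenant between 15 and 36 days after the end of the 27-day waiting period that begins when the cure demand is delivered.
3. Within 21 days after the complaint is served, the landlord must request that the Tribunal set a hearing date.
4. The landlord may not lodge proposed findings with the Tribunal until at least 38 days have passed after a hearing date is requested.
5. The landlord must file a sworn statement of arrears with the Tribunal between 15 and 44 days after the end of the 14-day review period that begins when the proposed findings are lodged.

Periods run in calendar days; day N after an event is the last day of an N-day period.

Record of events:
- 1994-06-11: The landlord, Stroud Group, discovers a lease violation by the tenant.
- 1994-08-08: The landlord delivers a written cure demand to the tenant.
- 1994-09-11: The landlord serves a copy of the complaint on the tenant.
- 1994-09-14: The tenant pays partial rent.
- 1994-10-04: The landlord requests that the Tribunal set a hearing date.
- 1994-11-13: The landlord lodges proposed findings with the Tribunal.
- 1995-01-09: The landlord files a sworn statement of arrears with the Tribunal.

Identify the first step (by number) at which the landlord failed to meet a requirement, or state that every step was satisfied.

Step 2

Step 1 — counting 61 days from 1994-06-11 (when the violation is discovered) gives a deadline of 1994-08-11; done 1994-08-08 — timely.
Step 2 — 15 and 36 days from 1994-09-04 (end of the 27-day waiting period, which began when the cure demand is delivered on 1994-08-08) are 1994-09-19 and 1994-10-10 respectively; done 1994-09-11 — 8 days before the window opened.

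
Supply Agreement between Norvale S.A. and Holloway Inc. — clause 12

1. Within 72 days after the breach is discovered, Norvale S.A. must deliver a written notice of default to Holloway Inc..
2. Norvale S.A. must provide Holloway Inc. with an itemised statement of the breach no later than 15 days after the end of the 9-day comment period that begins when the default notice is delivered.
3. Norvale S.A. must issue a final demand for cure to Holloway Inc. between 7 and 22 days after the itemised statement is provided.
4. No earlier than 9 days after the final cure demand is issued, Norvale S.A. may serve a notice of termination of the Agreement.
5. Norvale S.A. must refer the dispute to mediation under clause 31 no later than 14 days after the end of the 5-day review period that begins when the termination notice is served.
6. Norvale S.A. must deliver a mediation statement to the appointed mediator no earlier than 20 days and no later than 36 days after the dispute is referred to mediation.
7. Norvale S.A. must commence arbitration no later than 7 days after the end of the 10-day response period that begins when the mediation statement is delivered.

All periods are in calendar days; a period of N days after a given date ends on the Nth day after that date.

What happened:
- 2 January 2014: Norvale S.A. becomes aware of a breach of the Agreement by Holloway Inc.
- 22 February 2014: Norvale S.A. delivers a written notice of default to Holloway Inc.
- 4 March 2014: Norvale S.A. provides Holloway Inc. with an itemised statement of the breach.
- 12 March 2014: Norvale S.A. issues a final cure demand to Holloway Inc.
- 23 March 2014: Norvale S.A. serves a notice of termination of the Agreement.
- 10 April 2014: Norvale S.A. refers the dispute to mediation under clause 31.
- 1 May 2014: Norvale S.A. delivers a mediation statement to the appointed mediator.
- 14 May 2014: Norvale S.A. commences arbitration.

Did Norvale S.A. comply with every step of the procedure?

(1) due by 2 January 2014 + 72 days = 15 March 2014; completed 22 February 2014, before the deadline.
(2) due by 3 March 2014 + 15 days = 18 March 2014; done 4 March 2014 — timely.
(3) the permitted window runs from 4 March 2014 + 7 = 11 March 2014 to 4 March 2014 + 22 = 26 March 2014; 12 March 2014 falls inside that range.
(4) permitted from 12 March 2014 + 9 days = 21 March 2014 onward; done 23 March 2014 — permitted.
(5) due by 28 March 2014 + 14 days = 11 April 2014; 10 April 2014 is within that limit.
(6) the permitted window runs from 10 April 2014 + 20 = 30 April 2014 to 10 April 2014 + 36 = 16 May 2014; 1 May 2014 falls inside that range.
(7) due by 11 May 2014 + 7 days = 18 May 2014; completed 14 May 2014, before the deadline.

Yes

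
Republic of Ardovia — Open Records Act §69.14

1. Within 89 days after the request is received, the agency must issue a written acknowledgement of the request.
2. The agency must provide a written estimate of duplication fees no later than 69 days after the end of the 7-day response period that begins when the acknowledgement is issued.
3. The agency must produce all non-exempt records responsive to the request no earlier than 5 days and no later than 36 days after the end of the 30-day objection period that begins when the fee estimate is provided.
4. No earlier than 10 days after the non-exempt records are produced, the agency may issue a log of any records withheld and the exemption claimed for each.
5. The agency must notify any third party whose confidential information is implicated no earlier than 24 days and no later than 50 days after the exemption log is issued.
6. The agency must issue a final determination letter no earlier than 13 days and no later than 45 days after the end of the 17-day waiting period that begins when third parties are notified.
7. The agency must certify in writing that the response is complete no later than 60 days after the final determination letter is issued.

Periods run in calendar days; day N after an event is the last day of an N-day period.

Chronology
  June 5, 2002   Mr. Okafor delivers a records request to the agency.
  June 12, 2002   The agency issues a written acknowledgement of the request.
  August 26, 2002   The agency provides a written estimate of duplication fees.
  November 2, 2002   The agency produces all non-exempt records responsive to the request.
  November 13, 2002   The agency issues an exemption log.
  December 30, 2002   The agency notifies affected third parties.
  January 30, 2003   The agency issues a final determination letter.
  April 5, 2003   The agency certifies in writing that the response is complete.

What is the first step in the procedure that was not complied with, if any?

Step 3

Step 1 — counting 89 days from June 5, 2002 (when the request is received) gives a deadline of September 2, 2002; completed June 12, 2002, before the deadline.
Step 2 — counting 69 days from June 19, 2002 (end of the 7-day response period, which began when the acknowledgement is issued on June 12, 2002) gives a deadline of August 27, 2002; August 26, 2002 is within that limit.
Step 3 — 5 and 36 days from September 25, 2002 (end of the 30-day objection period, which began when the fee estimate is provided on August 26, 2002) are September 30, 2002 and October 31, 2002 respectively; done November 2, 2002 — 2 days after the window closed.
That is the first point of non-compliance.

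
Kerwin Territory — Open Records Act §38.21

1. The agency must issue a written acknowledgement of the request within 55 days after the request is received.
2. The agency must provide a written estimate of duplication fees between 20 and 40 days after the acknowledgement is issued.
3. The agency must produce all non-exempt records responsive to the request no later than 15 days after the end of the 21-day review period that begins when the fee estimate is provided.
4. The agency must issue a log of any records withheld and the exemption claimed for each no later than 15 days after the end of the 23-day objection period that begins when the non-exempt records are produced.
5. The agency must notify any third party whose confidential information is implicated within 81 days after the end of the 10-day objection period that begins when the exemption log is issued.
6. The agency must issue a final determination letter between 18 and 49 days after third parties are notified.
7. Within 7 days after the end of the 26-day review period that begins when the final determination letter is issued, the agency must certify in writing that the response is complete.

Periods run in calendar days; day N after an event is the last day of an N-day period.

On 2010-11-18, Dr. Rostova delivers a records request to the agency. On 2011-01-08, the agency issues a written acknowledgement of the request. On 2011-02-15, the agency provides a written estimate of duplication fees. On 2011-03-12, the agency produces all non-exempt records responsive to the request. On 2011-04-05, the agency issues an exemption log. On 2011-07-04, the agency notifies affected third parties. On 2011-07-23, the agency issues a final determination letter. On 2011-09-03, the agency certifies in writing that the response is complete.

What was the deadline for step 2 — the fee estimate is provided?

2011-02-17

Step 2 runs from 2011-01-08, when the acknowledgement is issued. The window is 20–40 days after 2011-01-08; it closes on 2011-02-17.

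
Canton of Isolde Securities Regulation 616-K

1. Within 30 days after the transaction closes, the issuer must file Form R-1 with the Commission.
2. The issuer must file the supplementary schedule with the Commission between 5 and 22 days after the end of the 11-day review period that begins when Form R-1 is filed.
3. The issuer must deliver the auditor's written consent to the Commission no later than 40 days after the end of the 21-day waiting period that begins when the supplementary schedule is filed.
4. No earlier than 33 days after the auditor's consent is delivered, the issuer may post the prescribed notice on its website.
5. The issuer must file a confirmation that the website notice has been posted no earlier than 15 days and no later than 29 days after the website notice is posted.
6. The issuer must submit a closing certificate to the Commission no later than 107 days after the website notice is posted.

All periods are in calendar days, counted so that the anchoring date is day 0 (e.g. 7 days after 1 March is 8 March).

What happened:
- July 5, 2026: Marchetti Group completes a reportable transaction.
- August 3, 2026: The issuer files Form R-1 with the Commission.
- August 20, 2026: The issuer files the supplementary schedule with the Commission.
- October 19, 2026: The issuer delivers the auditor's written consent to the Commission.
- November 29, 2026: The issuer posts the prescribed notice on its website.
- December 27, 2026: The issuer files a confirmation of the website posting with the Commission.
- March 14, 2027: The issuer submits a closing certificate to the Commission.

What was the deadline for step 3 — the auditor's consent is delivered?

October 20, 2026

The supplementary schedule is filed on August 20, 2026; the 21-day waiting period therefore ends September 10, 2026, and step 3 runs from that date. 40 days after September 10, 2026 is October 20, 2026.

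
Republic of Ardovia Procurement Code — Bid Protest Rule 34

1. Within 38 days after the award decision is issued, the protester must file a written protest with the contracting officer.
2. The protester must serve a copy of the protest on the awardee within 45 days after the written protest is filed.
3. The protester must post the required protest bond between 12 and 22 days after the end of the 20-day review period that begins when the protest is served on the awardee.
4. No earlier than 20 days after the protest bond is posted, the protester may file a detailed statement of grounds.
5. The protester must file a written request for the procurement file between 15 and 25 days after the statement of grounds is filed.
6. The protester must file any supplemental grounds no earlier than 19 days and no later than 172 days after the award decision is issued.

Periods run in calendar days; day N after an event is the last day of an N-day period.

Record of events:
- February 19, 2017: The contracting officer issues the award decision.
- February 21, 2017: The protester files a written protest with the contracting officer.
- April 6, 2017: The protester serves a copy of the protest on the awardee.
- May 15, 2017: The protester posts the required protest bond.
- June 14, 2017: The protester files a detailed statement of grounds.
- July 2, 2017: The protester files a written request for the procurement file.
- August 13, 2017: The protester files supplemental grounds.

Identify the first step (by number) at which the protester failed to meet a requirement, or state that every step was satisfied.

Step 6

Step 1: 38 days after February 19, 2017 (when the award decision is issued) is March 29, 2017; done February 21, 2017 — timely.
Step 2: 45 days after February 21, 2017 (when the written protest is filed) is April 7, 2017; completed April 6, 2017, before the deadline.
Step 3: the window is 12–22 days after April 26, 2017 (end of the 20-day review period, which began when the protest is served on the awardee on April 6, 2017), so May 8, 2017 through May 18, 2017; May 15, 2017 falls inside that range.
Step 4: the earliest permitted date is 20 days after May 15, 2017 (when the protest bond is posted), i.e. June 4, 2017; done June 14, 2017, after the minimum wait.
Step 5: the window is 15–25 days after June 14, 2017 (when the statement of grounds is filed), so June 29, 2017 through July 9, 2017; done July 2, 2017 — within the window.
Step 6: the window is 19–172 days after February 19, 2017 (when the award decision is issued), so March 10, 2017 through August 10, 2017; August 13, 2017 is 3 days past the end of the window.
No need to go further; step 6 was not satisfied.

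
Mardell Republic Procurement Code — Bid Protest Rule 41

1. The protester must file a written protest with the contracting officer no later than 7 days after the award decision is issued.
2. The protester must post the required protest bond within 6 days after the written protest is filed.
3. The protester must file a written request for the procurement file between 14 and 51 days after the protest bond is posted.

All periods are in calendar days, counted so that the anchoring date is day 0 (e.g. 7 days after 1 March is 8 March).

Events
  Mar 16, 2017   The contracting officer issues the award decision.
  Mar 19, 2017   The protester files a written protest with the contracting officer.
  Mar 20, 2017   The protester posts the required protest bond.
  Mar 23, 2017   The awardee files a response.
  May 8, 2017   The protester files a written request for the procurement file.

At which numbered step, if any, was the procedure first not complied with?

Step 1 — counting 7 days from Mar 16, 2017 (when the award decision is issued) gives a deadline of Mar 23, 2017; completed Mar 19, 2017, before the deadline.
Step 2 — counting 6 days from Mar 19, 2017 (when the written protest is filed) gives a deadline of Mar 25, 2017; done Mar 20, 2017 — timely.
Step 3 — 14 and 51 days from Mar 20, 2017 (when the protest bond is posted) are Apr 3, 2017 and May 10, 2017 respectively; May 8, 2017 falls inside that range.

None — every step was satisfied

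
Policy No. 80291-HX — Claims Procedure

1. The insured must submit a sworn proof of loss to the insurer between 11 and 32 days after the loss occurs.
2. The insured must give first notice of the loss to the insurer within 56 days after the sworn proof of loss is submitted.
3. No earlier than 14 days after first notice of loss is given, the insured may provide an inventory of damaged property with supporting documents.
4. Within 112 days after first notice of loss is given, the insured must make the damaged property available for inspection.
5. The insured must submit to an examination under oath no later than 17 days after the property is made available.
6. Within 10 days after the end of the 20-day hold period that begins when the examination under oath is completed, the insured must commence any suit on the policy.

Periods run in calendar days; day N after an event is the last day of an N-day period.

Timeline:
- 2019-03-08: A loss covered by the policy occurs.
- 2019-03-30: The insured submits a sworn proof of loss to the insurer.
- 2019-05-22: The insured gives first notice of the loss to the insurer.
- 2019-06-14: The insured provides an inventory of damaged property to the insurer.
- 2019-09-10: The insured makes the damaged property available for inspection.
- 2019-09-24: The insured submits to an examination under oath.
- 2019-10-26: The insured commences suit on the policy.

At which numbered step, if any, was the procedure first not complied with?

Step 6

Step 1 — 11 and 32 days from 2019-03-08 (when the loss occurs) are 2019-03-19 and 2019-04-09 respectively; 2019-03-30 falls inside that range.
Step 2 — counting 56 days from 2019-03-30 (when the sworn proof of loss is submitted) gives a deadline of 2019-05-25; done 2019-05-22 — timely.
Step 3 — must wait 14 days from 2019-05-22 (when first notice of loss is given), so not before 2019-06-05; done 2019-06-14, after the minimum wait.
Step 4 — counting 112 days from 2019-05-22 (when first notice of loss is given) gives a deadline of 2019-09-11; 2019-09-10 is within that limit.
Step 5 — counting 17 days from 2019-09-10 (when the property is made available) gives a deadline of 2019-09-27; 2019-09-24 is within that limit.
Step 6 — counting 10 days from 2019-10-14 (end of the 20-day hold period, which began when the examination under oath is completed on 2019-09-24) gives a deadline of 2019-10-24; not done until 2019-10-26, 2 days after the deadline.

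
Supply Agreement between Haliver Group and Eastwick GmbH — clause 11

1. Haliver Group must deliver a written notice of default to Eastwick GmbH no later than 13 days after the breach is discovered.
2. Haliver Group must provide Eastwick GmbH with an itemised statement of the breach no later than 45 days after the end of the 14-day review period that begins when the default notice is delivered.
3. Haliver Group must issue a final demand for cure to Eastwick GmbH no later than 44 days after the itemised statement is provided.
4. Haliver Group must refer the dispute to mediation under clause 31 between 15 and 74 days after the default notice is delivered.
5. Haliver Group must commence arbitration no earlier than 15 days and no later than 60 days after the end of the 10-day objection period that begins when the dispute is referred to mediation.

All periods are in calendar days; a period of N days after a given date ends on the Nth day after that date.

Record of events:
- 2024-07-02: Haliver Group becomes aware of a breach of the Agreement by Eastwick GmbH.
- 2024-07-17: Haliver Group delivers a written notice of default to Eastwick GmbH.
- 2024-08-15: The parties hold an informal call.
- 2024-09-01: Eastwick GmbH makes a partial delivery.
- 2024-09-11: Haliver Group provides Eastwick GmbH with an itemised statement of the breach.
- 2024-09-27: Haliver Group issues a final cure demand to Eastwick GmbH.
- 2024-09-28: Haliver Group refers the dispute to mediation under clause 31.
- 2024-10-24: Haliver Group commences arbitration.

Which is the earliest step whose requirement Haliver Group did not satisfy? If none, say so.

Step 1: 13 days after 2024-07-02 (when the breach is discovered) is 2024-07-15; done 2024-07-17 — 2 days late.
The analysis stops there.

Step 1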